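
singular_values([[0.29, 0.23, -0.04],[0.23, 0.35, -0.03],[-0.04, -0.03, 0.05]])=[0.56, 0.09, 0.04]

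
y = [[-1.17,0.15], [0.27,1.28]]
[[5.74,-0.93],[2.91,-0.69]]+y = [[4.57,-0.78], [3.18,0.59]]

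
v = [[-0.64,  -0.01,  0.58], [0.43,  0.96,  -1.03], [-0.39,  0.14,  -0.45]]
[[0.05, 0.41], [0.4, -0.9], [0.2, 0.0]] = v@[[-0.22, -0.44], [0.35, -0.52], [-0.15, 0.21]]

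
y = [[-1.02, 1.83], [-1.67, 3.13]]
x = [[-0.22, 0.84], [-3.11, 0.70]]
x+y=[[-1.24, 2.67], [-4.78, 3.83]]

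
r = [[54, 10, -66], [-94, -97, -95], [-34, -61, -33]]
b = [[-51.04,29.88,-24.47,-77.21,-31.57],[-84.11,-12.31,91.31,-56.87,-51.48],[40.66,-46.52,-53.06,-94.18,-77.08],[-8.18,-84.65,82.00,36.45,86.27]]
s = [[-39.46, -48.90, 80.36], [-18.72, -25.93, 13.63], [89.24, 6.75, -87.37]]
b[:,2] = [-24.47, 91.31, -53.06, 82.0]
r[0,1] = 10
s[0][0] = -39.46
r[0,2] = -66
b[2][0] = 40.66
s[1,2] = 13.63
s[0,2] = 80.36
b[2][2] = -53.06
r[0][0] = 54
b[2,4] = -77.08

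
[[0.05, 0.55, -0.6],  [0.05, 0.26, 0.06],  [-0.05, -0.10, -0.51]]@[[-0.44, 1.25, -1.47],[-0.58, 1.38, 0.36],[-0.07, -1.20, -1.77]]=[[-0.3, 1.54, 1.19], [-0.18, 0.35, -0.09], [0.12, 0.41, 0.94]]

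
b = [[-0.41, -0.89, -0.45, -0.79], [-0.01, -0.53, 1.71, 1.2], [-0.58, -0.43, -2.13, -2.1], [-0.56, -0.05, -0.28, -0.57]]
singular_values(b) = [3.85, 1.26, 0.45, 0.0]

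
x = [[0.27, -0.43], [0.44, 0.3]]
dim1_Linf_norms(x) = [0.43, 0.44]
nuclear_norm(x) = 1.04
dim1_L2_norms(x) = [0.51, 0.53]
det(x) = 0.27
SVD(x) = [[-0.33, 0.94], [0.94, 0.33]] @ diag([0.5358594630016335, 0.5042366863999496]) @ [[0.61,0.79], [0.79,-0.61]]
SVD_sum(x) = [[-0.11, -0.14], [0.31, 0.40]] + [[0.38, -0.29], [0.13, -0.1]]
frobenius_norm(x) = 0.74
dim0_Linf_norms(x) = [0.44, 0.43]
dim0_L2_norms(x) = [0.52, 0.52]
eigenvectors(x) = [[(0.02-0.7j),0.02+0.70j],  [(-0.71+0j),(-0.71-0j)]]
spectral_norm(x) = 0.54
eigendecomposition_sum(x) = [[0.13+0.22j, (-0.21+0.14j)], [(0.22-0.14j), 0.15+0.21j]] + [[(0.13-0.22j), -0.21-0.14j],[0.22+0.14j, 0.15-0.21j]]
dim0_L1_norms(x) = [0.71, 0.73]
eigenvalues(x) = [(0.28+0.43j), (0.28-0.43j)]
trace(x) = 0.57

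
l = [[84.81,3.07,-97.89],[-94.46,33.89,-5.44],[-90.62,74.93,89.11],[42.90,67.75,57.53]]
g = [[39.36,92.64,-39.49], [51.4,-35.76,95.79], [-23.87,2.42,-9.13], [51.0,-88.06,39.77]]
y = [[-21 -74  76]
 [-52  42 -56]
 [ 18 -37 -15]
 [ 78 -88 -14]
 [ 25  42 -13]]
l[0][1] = 3.07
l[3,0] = 42.9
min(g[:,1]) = -88.06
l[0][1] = 3.07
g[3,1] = -88.06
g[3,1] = -88.06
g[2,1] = 2.42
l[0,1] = 3.07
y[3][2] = -14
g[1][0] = 51.4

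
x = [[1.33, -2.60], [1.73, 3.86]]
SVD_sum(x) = [[-0.42, -2.28],  [0.74, 4.04]] + [[1.75, -0.32], [0.99, -0.18]]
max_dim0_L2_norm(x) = 4.65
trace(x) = 5.19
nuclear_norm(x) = 6.76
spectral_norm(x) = 4.72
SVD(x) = [[-0.49, 0.87],[0.87, 0.49]] @ diag([4.717237247127793, 2.0418307359598167]) @ [[0.18, 0.98], [0.98, -0.18]]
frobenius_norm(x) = 5.14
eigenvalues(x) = [(2.6+1.7j), (2.6-1.7j)]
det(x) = 9.63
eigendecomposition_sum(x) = [[0.66+1.82j, -1.30+1.98j],[(0.86-1.32j), (1.93-0.11j)]] + [[0.67-1.82j, -1.30-1.98j], [(0.86+1.32j), (1.93+0.11j)]]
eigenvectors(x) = [[(0.77+0j), 0.77-0.00j], [(-0.38-0.51j), (-0.38+0.51j)]]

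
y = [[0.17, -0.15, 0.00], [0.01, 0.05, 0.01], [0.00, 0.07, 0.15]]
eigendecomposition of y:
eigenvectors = [[(0.73+0j),(0.85+0j),(0.85-0j)], [0.55+0.00j,(0.07-0.06j),0.07+0.06j], [(-0.41+0j),-0.01-0.52j,-0.01+0.52j]]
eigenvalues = [(0.06+0j), (0.16+0.01j), (0.16-0.01j)]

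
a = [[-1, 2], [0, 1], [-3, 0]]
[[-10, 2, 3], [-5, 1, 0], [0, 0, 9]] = a@[[0, 0, -3], [-5, 1, 0]]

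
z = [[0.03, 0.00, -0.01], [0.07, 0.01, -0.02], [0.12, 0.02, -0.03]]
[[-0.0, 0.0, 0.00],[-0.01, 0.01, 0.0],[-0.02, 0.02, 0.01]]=z @ [[-0.08, 0.07, 0.06], [-0.61, 0.61, -0.11], [0.04, 0.09, -0.02]]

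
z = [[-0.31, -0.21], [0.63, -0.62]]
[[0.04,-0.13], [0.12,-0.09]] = z @ [[-0.00,0.19], [-0.19,0.34]]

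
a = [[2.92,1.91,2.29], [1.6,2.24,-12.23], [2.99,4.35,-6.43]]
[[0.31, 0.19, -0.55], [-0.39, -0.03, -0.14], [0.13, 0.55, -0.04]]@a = [[-0.44, -1.37, 1.92],[-1.61, -1.42, 0.37],[1.14, 1.31, -6.17]]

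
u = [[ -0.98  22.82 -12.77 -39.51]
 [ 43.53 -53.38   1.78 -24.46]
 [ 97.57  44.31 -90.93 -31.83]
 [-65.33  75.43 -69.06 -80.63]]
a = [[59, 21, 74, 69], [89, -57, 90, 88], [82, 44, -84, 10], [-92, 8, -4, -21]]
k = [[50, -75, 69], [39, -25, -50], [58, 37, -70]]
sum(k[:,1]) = -63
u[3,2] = -69.06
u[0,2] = -12.77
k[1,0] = 39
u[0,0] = -0.98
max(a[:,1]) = 44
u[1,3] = -24.46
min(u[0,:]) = -39.51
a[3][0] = -92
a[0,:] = [59, 21, 74, 69]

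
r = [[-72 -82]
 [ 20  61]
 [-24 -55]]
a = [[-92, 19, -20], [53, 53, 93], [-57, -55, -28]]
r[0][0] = -72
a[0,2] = -20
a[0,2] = -20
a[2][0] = -57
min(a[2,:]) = -57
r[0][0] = -72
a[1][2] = 93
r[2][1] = -55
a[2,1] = -55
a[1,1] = 53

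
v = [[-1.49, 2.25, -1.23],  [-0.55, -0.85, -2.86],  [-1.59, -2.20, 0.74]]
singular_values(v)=[3.55, 3.06, 1.99]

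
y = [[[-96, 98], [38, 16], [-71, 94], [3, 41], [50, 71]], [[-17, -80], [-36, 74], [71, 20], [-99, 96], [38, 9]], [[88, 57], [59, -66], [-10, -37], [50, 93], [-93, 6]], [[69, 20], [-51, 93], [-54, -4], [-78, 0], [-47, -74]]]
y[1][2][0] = 71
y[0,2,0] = -71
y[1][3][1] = 96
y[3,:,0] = [69, -51, -54, -78, -47]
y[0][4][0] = 50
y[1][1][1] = 74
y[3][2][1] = -4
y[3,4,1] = -74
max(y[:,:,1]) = 98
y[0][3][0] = 3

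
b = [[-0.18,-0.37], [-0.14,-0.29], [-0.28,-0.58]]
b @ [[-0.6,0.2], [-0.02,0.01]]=[[0.12, -0.04], [0.09, -0.03], [0.18, -0.06]]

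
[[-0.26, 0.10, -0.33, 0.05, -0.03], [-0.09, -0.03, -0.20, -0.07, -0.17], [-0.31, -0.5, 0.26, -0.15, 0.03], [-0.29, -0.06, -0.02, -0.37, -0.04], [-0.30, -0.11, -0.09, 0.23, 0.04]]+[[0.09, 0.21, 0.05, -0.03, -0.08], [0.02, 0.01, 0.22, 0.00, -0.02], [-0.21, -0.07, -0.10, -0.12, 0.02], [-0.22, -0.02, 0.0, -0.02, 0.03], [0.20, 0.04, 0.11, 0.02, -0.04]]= [[-0.17, 0.31, -0.28, 0.02, -0.11], [-0.07, -0.02, 0.02, -0.07, -0.19], [-0.52, -0.57, 0.16, -0.27, 0.05], [-0.51, -0.08, -0.02, -0.39, -0.01], [-0.10, -0.07, 0.02, 0.25, 0.0]]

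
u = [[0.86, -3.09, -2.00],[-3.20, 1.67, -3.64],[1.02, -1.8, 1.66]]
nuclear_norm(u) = 10.26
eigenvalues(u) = [5.27, 1.3, -2.38]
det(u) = -16.31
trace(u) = 4.19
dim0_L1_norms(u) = [5.08, 6.56, 7.3]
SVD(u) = [[0.11, 0.98, -0.18], [-0.89, 0.18, 0.42], [0.44, 0.12, 0.89]] @ diag([5.700097735814345, 3.814269206533885, 0.7499574802957635]) @ [[0.60, -0.46, 0.66], [0.1, -0.77, -0.63], [-0.8, -0.44, 0.41]]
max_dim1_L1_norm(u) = 8.51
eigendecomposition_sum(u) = [[1.12,-1.31,0.7],  [-2.65,3.12,-1.67],  [1.64,-1.93,1.04]] + [[0.57, -0.42, -1.07], [0.23, -0.17, -0.43], [-0.48, 0.35, 0.9]] + [[-0.83,  -1.36,  -1.64], [-0.78,  -1.28,  -1.54], [-0.14,  -0.23,  -0.27]]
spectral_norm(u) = 5.70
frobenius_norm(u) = 6.90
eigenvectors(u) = [[-0.34, 0.73, 0.72], [0.80, 0.29, 0.68], [-0.50, -0.61, 0.12]]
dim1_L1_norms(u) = [5.95, 8.51, 4.48]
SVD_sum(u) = [[0.36,-0.28,0.40],[-3.02,2.33,-3.35],[1.50,-1.16,1.67]] + [[0.39, -2.87, -2.35], [0.07, -0.52, -0.42], [0.05, -0.34, -0.28]] + [[0.11,0.06,-0.06], [-0.25,-0.14,0.13], [-0.53,-0.3,0.27]]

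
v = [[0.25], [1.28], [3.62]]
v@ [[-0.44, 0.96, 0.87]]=[[-0.11, 0.24, 0.22], [-0.56, 1.23, 1.11], [-1.59, 3.48, 3.15]]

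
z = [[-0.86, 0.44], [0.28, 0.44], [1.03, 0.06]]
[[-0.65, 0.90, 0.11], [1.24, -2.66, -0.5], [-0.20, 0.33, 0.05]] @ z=[[0.92, 0.12],[-2.33, -0.65],[0.32, 0.06]]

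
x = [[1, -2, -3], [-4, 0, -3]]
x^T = [[1, -4], [-2, 0], [-3, -3]]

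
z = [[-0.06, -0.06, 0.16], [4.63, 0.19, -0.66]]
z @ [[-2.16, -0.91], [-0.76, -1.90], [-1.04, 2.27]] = [[0.01, 0.53], [-9.46, -6.07]]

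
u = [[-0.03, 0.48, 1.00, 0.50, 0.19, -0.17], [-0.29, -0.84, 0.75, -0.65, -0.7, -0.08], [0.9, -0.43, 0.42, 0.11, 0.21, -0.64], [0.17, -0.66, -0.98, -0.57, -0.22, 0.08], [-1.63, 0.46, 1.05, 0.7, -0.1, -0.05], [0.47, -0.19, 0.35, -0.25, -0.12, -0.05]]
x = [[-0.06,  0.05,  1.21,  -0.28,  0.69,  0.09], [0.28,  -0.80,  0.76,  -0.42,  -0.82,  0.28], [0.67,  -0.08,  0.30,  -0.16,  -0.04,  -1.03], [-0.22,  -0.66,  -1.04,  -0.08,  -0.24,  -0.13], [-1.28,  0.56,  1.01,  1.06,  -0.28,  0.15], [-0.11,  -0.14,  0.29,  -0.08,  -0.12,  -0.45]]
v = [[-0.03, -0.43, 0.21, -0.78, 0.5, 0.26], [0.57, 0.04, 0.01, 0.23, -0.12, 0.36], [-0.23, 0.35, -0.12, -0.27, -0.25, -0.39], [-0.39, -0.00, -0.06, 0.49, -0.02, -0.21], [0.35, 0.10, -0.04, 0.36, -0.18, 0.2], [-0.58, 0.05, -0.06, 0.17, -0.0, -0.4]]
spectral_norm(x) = 2.31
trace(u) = -1.17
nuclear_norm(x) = 7.34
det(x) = 0.50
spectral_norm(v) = 1.28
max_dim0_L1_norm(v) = 2.3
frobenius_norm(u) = 3.49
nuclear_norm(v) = 3.15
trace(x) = -1.37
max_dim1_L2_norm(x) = 2.05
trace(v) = -0.20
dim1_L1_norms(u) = [2.37, 3.31, 2.71, 2.68, 3.99, 1.43]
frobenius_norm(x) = 3.47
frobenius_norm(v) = 1.86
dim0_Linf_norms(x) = [1.28, 0.8, 1.21, 1.06, 0.82, 1.03]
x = v + u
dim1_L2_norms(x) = [1.43, 1.49, 1.28, 1.28, 2.05, 0.58]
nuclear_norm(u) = 6.36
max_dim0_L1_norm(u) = 4.55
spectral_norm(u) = 2.59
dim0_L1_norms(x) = [2.62, 2.29, 4.61, 2.08, 2.19, 2.13]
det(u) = 0.00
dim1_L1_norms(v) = [2.21, 1.33, 1.61, 1.17, 1.23, 1.26]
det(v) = 0.00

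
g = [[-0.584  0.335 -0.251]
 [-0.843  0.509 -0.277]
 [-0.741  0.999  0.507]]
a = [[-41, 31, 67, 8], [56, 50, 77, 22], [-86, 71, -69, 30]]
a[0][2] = 67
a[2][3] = 30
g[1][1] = 0.509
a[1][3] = 22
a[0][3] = 8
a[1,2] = 77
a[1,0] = 56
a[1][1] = 50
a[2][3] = 30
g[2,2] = 0.507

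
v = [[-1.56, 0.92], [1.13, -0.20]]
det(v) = -0.73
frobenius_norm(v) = 2.14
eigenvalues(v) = [-2.11, 0.35]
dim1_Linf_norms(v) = [1.56, 1.13]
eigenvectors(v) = [[-0.86, -0.43],[0.51, -0.9]]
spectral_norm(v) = 2.12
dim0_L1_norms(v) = [2.69, 1.12]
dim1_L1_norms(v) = [2.48, 1.33]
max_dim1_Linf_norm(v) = 1.56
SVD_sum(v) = [[-1.64, 0.76], [1.01, -0.47]] + [[0.08, 0.16], [0.12, 0.27]]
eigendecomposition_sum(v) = [[-1.64, 0.79], [0.97, -0.47]] + [[0.08, 0.13], [0.16, 0.27]]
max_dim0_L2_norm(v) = 1.93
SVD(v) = [[-0.85, 0.52], [0.52, 0.85]] @ diag([2.1162928782136343, 0.3438087457035569]) @ [[0.91, -0.42], [0.42, 0.91]]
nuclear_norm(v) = 2.46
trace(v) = -1.76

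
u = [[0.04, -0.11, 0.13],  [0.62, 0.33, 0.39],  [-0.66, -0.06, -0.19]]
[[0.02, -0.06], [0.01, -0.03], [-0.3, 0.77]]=u @ [[0.65, -1.68], [-0.58, 1.50], [-0.51, 1.32]]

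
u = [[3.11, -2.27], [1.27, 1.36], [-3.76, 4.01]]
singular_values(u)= [6.69, 1.95]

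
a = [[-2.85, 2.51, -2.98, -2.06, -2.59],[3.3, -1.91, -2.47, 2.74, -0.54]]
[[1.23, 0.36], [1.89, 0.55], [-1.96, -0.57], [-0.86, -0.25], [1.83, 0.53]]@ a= [[-2.32, 2.4, -4.55, -1.55, -3.38], [-3.57, 3.69, -6.99, -2.39, -5.19], [3.71, -3.83, 7.25, 2.48, 5.38], [1.63, -1.68, 3.18, 1.09, 2.36], [-3.47, 3.58, -6.76, -2.32, -5.03]]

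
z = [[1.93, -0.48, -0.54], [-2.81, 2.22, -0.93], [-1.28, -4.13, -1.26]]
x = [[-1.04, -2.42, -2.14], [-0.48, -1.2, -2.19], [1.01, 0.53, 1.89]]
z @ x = [[-2.32, -4.38, -4.1], [0.92, 3.64, -0.61], [2.04, 7.39, 9.4]]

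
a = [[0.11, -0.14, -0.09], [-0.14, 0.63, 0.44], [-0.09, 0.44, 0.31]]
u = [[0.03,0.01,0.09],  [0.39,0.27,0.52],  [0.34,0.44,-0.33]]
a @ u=[[-0.08,-0.08,-0.03],[0.39,0.36,0.17],[0.27,0.25,0.12]]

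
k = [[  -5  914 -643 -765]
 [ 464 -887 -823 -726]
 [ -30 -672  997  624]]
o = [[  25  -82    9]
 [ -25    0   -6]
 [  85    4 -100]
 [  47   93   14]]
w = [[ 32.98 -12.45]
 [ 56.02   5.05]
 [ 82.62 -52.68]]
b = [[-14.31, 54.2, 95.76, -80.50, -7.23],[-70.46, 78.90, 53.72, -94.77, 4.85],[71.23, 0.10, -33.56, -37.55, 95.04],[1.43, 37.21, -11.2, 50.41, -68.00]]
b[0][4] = -7.23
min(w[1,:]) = 5.05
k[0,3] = -765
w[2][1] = -52.68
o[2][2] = -100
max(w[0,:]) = 32.98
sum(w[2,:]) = 29.940000000000005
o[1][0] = -25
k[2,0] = -30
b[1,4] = 4.85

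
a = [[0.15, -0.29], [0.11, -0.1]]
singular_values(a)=[0.36, 0.05]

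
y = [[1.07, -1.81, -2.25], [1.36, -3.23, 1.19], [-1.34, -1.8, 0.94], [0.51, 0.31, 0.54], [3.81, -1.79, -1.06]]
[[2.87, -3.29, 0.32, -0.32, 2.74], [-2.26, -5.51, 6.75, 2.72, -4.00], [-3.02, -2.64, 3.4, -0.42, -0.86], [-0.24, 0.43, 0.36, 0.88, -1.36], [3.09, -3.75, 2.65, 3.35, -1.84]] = y@[[0.66, -0.20, 0.33, 1.02, -0.89], [0.48, 1.64, -1.5, -0.14, 0.20], [-1.35, 0.05, 1.22, 0.74, -1.8]]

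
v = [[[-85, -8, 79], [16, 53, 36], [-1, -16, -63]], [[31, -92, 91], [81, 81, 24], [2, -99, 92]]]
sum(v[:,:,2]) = 259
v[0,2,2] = -63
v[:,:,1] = [[-8, 53, -16], [-92, 81, -99]]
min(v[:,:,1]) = -99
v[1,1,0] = 81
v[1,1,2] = 24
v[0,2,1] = -16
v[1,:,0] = [31, 81, 2]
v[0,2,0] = -1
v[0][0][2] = 79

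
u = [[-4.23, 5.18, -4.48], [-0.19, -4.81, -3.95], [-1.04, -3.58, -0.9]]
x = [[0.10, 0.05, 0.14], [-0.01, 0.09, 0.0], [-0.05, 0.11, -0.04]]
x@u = [[-0.58, -0.22, -0.77], [0.03, -0.48, -0.31], [0.23, -0.64, -0.17]]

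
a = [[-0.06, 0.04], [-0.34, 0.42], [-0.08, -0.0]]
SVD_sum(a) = [[-0.04, 0.05],[-0.35, 0.41],[-0.03, 0.04]] + [[-0.02, -0.01], [0.01, 0.01], [-0.05, -0.04]]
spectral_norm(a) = 0.55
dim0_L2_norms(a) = [0.35, 0.42]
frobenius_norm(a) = 0.55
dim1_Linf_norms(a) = [0.06, 0.42, 0.08]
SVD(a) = [[-0.13, 0.31],[-0.99, -0.13],[-0.09, 0.94]] @ diag([0.547124154686806, 0.06523158252141346]) @ [[0.64, -0.77],  [-0.77, -0.64]]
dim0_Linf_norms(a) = [0.34, 0.42]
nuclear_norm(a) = 0.61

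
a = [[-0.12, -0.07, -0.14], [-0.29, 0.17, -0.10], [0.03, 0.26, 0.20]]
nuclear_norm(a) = 0.74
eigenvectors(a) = [[(-0.52+0.09j),  -0.52-0.09j,  -0.38+0.00j], [-0.48+0.07j,  -0.48-0.07j,  0.23+0.00j], [(0.7+0j),  (0.7-0j),  0.90+0.00j]]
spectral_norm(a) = 0.37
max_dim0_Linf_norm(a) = 0.29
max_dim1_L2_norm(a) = 0.35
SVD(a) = [[-0.50,0.19,0.85],[-0.75,-0.59,-0.31],[0.44,-0.79,0.43]] @ diag([0.3720632231547587, 0.36327167322532267, 0.0016277001463882441]) @ [[0.78, 0.06, 0.63], [0.34, -0.87, -0.34], [0.53, 0.48, -0.7]]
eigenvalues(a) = [(-0+0.03j), (-0-0.03j), (0.26+0j)]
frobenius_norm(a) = 0.52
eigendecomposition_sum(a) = [[(-0.12-0j), (0.04+0.01j), -0.06-0.00j], [-0.11-0.01j, 0.04+0.01j, (-0.06-0.01j)], [(0.15+0.03j), (-0.05-0.03j), (0.08+0.02j)]] + [[-0.12+0.00j, 0.04-0.01j, (-0.06+0j)], [-0.11+0.01j, (0.04-0.01j), (-0.06+0.01j)], [0.15-0.03j, -0.05+0.03j, (0.08-0.02j)]] + [[(0.12+0j), -0.15-0.00j, (-0.02+0j)], [-0.07-0.00j, (0.09+0j), (0.01-0j)], [(-0.28-0j), (0.36+0j), 0.04-0.00j]]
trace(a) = 0.25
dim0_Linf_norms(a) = [0.29, 0.26, 0.2]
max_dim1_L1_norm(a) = 0.56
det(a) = 0.00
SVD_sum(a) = [[-0.14, -0.01, -0.12], [-0.22, -0.02, -0.17], [0.13, 0.01, 0.10]] + [[0.02, -0.06, -0.02], [-0.07, 0.19, 0.07], [-0.1, 0.25, 0.10]] + [[0.00,0.0,-0.00], [-0.00,-0.00,0.0], [0.0,0.00,-0.0]]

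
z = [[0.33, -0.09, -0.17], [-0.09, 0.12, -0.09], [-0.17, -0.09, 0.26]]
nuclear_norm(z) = 0.72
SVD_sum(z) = [[0.29, -0.02, -0.23], [-0.02, 0.0, 0.01], [-0.23, 0.01, 0.18]] + [[0.04, -0.07, 0.06], [-0.07, 0.12, -0.10], [0.06, -0.1, 0.08]] + [[-0.00, -0.0, -0.0], [-0.0, -0.00, -0.0], [-0.00, -0.00, -0.0]]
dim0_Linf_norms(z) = [0.33, 0.12, 0.26]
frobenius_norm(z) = 0.53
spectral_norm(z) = 0.47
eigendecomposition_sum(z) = [[-0.00, -0.00, -0.0], [-0.0, -0.0, -0.0], [-0.0, -0.0, -0.0]] + [[0.29, -0.02, -0.23], [-0.02, 0.0, 0.01], [-0.23, 0.01, 0.18]] + [[0.04, -0.07, 0.06],[-0.07, 0.12, -0.1],[0.06, -0.1, 0.08]]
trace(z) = 0.71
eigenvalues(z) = [-0.01, 0.47, 0.25]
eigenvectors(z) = [[0.46, 0.78, 0.42], [0.71, -0.04, -0.7], [0.53, -0.62, 0.58]]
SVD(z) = [[-0.78, 0.42, 0.46], [0.04, -0.7, 0.71], [0.62, 0.58, 0.53]] @ diag([0.4691147199368848, 0.24697034542250249, 0.006085065359387234]) @ [[-0.78,0.04,0.62], [0.42,-0.70,0.58], [-0.46,-0.71,-0.53]]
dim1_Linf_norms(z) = [0.33, 0.12, 0.26]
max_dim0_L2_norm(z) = 0.38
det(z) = -0.00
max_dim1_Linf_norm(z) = 0.33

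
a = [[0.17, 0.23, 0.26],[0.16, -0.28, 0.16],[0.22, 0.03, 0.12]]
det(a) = 0.01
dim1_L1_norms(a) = [0.66, 0.6, 0.37]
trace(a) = 0.01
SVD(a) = [[0.76, 0.48, 0.44], [0.37, -0.88, 0.30], [0.53, -0.07, -0.84]] @ diag([0.4518928124176414, 0.3615339199636328, 0.08823894152245891]) @ [[0.68,0.19,0.71], [-0.21,0.98,-0.07], [-0.71,-0.10,0.7]]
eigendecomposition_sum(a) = [[0.24, 0.09, 0.24], [0.09, 0.03, 0.09], [0.17, 0.06, 0.17]] + [[-0.03, -0.03, 0.06],[0.00, 0.0, -0.00],[0.03, 0.03, -0.06]] + [[-0.04, 0.17, -0.04], [0.07, -0.31, 0.07], [0.01, -0.06, 0.01]]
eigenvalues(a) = [0.44, -0.1, -0.34]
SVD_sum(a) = [[0.23, 0.07, 0.24], [0.11, 0.03, 0.12], [0.16, 0.05, 0.17]] + [[-0.04, 0.17, -0.01],[0.07, -0.31, 0.02],[0.0, -0.02, 0.0]] + [[-0.03, -0.0, 0.03], [-0.02, -0.00, 0.02], [0.05, 0.01, -0.05]]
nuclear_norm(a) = 0.90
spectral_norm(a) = 0.45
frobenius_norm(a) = 0.59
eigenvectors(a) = [[-0.78, -0.7, 0.48], [-0.29, 0.01, -0.86], [-0.56, 0.71, -0.17]]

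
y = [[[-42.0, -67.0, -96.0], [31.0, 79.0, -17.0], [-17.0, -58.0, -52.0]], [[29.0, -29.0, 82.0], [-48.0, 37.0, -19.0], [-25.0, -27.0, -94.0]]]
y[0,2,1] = -58.0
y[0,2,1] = -58.0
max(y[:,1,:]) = 79.0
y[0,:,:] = [[-42.0, -67.0, -96.0], [31.0, 79.0, -17.0], [-17.0, -58.0, -52.0]]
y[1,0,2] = 82.0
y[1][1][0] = -48.0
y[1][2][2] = -94.0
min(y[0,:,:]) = -96.0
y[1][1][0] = -48.0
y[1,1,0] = -48.0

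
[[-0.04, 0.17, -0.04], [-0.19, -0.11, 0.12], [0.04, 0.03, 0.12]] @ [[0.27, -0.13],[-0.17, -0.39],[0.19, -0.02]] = [[-0.05, -0.06], [-0.01, 0.07], [0.03, -0.02]]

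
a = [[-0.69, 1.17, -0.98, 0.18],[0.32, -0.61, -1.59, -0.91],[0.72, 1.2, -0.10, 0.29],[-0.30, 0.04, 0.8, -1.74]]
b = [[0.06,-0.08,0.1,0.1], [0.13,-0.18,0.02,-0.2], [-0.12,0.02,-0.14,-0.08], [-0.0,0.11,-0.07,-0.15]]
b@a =[[-0.02, 0.24, 0.14, -0.06],[-0.07, 0.28, -0.0, 0.54],[0.01, -0.32, 0.04, 0.06],[0.03, -0.16, -0.29, 0.14]]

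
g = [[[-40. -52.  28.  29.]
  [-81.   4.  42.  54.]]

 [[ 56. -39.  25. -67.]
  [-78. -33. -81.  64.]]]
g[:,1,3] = [54.0, 64.0]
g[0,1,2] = 42.0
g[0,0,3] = 29.0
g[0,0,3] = 29.0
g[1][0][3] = -67.0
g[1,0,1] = -39.0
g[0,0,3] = 29.0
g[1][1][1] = -33.0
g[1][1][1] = -33.0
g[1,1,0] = -78.0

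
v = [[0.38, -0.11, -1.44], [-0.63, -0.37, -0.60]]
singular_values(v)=[1.58, 0.79]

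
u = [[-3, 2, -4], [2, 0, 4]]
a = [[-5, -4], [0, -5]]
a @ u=[[7, -10, 4], [-10, 0, -20]]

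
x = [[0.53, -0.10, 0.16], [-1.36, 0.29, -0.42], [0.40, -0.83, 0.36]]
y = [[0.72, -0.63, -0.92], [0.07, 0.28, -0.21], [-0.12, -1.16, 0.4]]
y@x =[[0.87, 0.51, 0.05],[-0.43, 0.25, -0.18],[1.67, -0.66, 0.61]]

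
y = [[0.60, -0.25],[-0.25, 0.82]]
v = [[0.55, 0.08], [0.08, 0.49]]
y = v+[[0.05, -0.33], [-0.33, 0.33]]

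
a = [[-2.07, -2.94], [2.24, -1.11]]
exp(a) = [[-0.19, -0.14], [0.11, -0.14]]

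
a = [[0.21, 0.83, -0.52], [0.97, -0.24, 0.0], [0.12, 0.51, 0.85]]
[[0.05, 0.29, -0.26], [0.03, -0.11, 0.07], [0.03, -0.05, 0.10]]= a @ [[0.04, -0.05, 0.03], [0.05, 0.24, -0.18], [0.0, -0.19, 0.22]]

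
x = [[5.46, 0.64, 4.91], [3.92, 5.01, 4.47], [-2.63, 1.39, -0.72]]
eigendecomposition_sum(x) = [[(1.82-0.51j), -0.89+0.27j, (1.17-1.52j)],  [(0.06-0.82j), (-0.02+0.41j), -0.45-0.71j],  [-1.35+1.13j, (0.65-0.57j), (-0.4+1.74j)]] + [[(1.82+0.51j), (-0.89-0.27j), (1.17+1.52j)], [(0.06+0.82j), (-0.02-0.41j), -0.45+0.71j], [(-1.35-1.13j), 0.65+0.57j, -0.40-1.74j]] + [[(1.82-0j), 2.43+0.00j, 2.57-0.00j],[(3.79-0j), 5.06+0.00j, 5.36-0.00j],[(0.06-0j), 0.08+0.00j, 0.09-0.00j]]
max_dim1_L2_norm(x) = 7.77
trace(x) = 9.75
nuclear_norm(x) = 15.19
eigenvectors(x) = [[-0.70+0.00j, (-0.7-0j), (0.43+0j)],[-0.10+0.29j, (-0.1-0.29j), (0.9+0j)],[(0.59-0.27j), (0.59+0.27j), (0.02+0j)]]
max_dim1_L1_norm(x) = 13.4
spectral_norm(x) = 10.34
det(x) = 32.11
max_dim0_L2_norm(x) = 7.22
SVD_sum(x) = [[4.76, 2.57, 4.55], [4.94, 2.67, 4.72], [-1.16, -0.63, -1.11]] + [[0.94, -1.82, 0.05], [-1.17, 2.27, -0.06], [-1.12, 2.18, -0.06]] + [[-0.23, -0.11, 0.31], [0.14, 0.07, -0.19], [-0.35, -0.16, 0.45]]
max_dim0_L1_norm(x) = 12.01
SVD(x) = [[-0.68, 0.50, 0.53], [-0.71, -0.62, -0.33], [0.17, -0.6, 0.78]] @ diag([10.335831141135488, 4.0912121937519155, 0.7593927887658135]) @ [[-0.67, -0.36, -0.64], [0.46, -0.89, 0.03], [-0.58, -0.28, 0.76]]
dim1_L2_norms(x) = [7.37, 7.77, 3.06]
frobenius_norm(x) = 11.14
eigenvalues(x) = [(1.39+1.63j), (1.39-1.63j), (6.97+0j)]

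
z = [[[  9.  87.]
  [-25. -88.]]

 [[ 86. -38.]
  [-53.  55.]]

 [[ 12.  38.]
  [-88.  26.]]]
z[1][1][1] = 55.0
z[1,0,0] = 86.0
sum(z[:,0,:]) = 194.0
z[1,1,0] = -53.0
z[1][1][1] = 55.0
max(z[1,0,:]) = 86.0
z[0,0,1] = 87.0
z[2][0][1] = 38.0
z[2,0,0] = 12.0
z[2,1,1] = 26.0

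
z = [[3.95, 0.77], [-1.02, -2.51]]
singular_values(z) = [4.38, 2.08]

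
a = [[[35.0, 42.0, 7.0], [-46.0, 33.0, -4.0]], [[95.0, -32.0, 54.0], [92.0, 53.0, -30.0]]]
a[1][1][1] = 53.0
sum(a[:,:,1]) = 96.0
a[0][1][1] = 33.0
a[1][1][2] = -30.0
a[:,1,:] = [[-46.0, 33.0, -4.0], [92.0, 53.0, -30.0]]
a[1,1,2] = -30.0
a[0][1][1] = 33.0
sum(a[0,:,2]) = 3.0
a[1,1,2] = -30.0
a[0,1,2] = -4.0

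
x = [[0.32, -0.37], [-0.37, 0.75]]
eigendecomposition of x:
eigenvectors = [[-0.87, 0.50], [-0.50, -0.87]]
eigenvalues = [0.11, 0.96]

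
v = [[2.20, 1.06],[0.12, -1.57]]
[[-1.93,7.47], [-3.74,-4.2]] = v@ [[-1.95, 2.03],[2.23, 2.83]]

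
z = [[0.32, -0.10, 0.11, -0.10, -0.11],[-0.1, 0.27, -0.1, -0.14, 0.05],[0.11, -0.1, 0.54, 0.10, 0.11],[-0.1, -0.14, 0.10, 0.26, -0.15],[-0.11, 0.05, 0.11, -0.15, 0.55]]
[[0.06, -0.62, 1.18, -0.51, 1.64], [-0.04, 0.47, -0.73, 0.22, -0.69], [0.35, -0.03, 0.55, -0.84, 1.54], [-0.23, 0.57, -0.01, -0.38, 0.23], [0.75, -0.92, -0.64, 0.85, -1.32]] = z@[[1.91, -3.12, 2.1, -0.54, 3.24], [0.95, 1.46, -2.13, -0.51, -0.09], [-0.35, 1.52, 0.62, -1.88, 2.73], [1.78, -0.44, -1.19, -0.16, -0.35], [2.22, -2.85, -1.00, 1.81, -2.38]]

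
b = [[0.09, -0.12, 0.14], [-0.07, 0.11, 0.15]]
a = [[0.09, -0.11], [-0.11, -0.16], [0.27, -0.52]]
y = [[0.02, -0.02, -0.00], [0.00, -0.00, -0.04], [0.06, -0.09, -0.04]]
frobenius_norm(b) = 0.29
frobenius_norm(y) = 0.13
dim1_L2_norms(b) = [0.21, 0.2]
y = a @ b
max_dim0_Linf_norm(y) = 0.09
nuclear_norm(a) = 0.78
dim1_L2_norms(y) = [0.03, 0.04, 0.12]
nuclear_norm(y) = 0.16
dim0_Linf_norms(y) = [0.06, 0.09, 0.04]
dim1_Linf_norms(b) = [0.14, 0.15]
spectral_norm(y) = 0.12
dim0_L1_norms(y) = [0.08, 0.11, 0.08]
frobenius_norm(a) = 0.63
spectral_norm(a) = 0.61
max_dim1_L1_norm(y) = 0.19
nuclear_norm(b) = 0.40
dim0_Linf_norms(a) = [0.27, 0.52]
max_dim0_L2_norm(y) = 0.09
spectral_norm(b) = 0.21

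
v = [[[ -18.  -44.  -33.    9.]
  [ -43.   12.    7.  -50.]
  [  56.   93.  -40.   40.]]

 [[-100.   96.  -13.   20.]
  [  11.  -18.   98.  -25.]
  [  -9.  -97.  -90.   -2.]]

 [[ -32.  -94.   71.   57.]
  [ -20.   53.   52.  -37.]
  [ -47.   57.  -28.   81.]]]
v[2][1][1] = 53.0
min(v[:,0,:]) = -100.0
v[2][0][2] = 71.0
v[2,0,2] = 71.0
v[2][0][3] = 57.0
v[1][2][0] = -9.0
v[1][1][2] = 98.0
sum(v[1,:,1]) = -19.0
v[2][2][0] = -47.0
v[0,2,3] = 40.0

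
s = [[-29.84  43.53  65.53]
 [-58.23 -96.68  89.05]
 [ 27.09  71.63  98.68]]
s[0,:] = [-29.84, 43.53, 65.53]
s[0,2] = 65.53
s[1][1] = -96.68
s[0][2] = 65.53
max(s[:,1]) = 71.63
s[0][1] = 43.53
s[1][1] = -96.68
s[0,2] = 65.53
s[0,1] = 43.53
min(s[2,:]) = 27.09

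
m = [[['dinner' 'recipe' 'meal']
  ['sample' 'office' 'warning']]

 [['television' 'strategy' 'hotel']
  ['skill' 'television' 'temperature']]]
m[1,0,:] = ['television', 'strategy', 'hotel']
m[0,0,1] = 'recipe'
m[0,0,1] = 'recipe'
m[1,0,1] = 'strategy'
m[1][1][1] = 'television'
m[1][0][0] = 'television'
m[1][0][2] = 'hotel'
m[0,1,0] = 'sample'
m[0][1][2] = 'warning'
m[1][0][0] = 'television'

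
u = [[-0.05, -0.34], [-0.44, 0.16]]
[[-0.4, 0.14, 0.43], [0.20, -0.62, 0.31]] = u@[[-0.02, 1.19, -1.09], [1.18, -0.59, -1.09]]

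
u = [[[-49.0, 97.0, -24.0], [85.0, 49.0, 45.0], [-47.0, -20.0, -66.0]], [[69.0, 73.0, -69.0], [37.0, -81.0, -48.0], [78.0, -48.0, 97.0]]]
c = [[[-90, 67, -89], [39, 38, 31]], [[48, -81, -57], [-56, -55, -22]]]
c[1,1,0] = -56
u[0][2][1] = -20.0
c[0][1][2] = 31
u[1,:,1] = [73.0, -81.0, -48.0]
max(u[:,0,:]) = 97.0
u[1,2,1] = -48.0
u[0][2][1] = -20.0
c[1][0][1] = -81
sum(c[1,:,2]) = -79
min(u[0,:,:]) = -66.0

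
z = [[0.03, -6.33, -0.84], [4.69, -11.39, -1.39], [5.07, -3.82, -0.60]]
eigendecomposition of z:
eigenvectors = [[0.65,0.73,-0.02],[0.76,0.57,-0.13],[-0.06,-0.38,0.99]]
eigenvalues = [-7.23, -4.53, -0.2]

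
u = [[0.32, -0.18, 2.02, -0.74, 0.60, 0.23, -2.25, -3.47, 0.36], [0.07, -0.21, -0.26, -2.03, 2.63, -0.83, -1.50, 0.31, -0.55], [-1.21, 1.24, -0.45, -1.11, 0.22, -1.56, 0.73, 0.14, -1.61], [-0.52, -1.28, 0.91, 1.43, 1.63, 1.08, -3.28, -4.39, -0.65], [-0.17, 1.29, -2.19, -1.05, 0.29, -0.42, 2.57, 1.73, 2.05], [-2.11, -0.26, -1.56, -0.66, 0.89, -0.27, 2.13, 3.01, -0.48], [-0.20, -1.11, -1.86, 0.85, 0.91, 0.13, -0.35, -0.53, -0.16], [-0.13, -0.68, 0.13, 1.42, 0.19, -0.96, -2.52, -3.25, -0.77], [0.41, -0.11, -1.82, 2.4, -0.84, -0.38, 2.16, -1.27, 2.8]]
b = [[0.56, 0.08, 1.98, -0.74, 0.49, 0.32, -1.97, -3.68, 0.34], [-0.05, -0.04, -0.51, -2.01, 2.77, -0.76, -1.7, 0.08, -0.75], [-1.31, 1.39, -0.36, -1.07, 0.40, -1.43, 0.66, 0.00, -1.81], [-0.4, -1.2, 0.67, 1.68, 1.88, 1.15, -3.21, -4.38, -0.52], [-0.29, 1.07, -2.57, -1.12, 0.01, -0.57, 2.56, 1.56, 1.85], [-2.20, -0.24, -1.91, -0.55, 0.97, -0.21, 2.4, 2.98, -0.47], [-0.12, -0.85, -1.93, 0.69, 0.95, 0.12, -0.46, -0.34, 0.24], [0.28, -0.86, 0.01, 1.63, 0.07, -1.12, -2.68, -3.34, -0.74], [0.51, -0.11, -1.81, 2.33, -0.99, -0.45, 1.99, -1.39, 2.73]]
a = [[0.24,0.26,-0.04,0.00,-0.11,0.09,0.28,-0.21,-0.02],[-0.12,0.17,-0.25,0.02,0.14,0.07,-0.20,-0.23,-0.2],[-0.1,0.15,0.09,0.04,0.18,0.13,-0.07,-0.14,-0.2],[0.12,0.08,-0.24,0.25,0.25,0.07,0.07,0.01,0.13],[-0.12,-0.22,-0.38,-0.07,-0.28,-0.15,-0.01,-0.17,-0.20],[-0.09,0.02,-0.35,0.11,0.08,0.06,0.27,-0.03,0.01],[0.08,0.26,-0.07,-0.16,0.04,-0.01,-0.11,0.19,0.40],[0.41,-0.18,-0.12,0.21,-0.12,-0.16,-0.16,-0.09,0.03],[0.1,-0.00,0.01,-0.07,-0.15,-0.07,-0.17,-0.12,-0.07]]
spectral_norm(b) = 10.31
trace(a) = 0.26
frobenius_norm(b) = 13.74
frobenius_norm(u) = 13.48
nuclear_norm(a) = 3.63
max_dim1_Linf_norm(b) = 4.38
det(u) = 1178.57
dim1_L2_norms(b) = [4.76, 4.0, 3.29, 6.28, 4.67, 4.97, 2.5, 4.86, 4.85]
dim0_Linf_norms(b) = [2.2, 1.39, 2.57, 2.33, 2.77, 1.43, 3.21, 4.38, 2.73]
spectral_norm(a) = 0.78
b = u + a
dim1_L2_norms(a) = [0.52, 0.51, 0.39, 0.48, 0.62, 0.48, 0.56, 0.58, 0.3]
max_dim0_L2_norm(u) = 7.48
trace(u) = 0.31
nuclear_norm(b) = 30.98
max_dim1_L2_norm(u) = 6.25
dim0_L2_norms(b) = [2.73, 2.46, 4.69, 4.32, 3.8, 2.43, 6.42, 7.57, 3.99]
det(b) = 798.75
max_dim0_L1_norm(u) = 18.1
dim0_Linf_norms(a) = [0.41, 0.26, 0.38, 0.25, 0.28, 0.16, 0.28, 0.23, 0.4]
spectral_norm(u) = 10.23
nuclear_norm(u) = 30.38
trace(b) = 0.57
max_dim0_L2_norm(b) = 7.57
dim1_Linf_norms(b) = [3.68, 2.77, 1.81, 4.38, 2.57, 2.98, 1.93, 3.34, 2.73]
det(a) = -0.00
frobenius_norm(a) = 1.51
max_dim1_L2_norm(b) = 6.28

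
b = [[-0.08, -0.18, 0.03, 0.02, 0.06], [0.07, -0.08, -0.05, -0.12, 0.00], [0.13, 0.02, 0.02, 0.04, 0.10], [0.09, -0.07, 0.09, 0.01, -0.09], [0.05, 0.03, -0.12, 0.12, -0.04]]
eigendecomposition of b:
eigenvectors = [[-0.39+0.00j, (0.62+0j), 0.62-0.00j, (0.28-0.04j), 0.28+0.04j], [(0.32+0j), (0.05-0.53j), (0.05+0.53j), 0.03-0.29j, (0.03+0.29j)], [-0.56+0.00j, -0.21-0.03j, -0.21+0.03j, (-0.14-0.56j), (-0.14+0.56j)], [-0.65+0.00j, -0.13-0.34j, (-0.13+0.34j), -0.16+0.31j, (-0.16-0.31j)], [-0.10+0.00j, -0.39-0.00j, (-0.39+0j), 0.61+0.00j, (0.61-0j)]]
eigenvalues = [(0.16+0j), (-0.15+0.14j), (-0.15-0.14j), (-0.02+0.15j), (-0.02-0.15j)]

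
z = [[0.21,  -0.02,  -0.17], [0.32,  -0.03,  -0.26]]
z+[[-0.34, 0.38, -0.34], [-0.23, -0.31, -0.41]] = [[-0.13, 0.36, -0.51],[0.09, -0.34, -0.67]]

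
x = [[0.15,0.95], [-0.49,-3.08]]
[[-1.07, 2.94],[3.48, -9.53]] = x@[[0.38, 1.22],  [-1.19, 2.9]]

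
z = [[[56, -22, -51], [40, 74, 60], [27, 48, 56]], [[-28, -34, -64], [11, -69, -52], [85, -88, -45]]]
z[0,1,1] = 74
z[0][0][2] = -51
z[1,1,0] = 11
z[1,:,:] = [[-28, -34, -64], [11, -69, -52], [85, -88, -45]]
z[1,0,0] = -28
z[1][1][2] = -52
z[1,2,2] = -45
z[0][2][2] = 56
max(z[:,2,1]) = 48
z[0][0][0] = 56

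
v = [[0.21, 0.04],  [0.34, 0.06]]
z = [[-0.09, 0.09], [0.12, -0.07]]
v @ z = [[-0.01, 0.02], [-0.02, 0.03]]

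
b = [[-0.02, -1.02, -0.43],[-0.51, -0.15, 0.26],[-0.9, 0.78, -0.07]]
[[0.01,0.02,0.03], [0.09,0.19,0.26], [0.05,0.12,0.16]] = b @ [[-0.11, -0.24, -0.32], [-0.05, -0.1, -0.14], [0.10, 0.21, 0.28]]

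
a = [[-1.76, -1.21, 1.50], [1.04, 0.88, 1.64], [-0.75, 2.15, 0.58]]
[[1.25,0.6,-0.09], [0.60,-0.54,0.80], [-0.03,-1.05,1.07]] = a@[[-0.11, -0.04, -0.01],[-0.20, -0.49, 0.42],[0.54, -0.04, 0.27]]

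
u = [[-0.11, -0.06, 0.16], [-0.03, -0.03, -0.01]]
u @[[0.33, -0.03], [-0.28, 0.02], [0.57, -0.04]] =[[0.07, -0.0], [-0.01, 0.00]]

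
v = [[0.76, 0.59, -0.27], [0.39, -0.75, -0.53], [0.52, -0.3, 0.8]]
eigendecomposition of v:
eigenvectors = [[(0.28+0j), -0.05-0.68j, -0.05+0.68j], [-0.93+0.00j, 0.16-0.20j, 0.16+0.20j], [(-0.24+0j), (-0.69+0j), (-0.69-0j)]]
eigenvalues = [(-1+0j), (0.9+0.42j), (0.9-0.42j)]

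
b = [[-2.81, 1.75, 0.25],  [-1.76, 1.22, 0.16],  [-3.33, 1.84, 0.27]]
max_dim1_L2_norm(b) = 3.81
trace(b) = -1.32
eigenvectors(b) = [[0.58, -0.43, 0.08], [0.33, -0.79, -0.01], [0.75, 0.44, 1.00]]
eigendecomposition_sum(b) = [[-2.71, 1.59, 0.24], [-1.56, 0.92, 0.14], [-3.52, 2.07, 0.31]] + [[-0.11, 0.16, 0.01], [-0.2, 0.30, 0.02], [0.11, -0.17, -0.01]] + [[0.01, -0.00, -0.00], [-0.00, 0.0, 0.00], [0.08, -0.06, -0.03]]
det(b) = 0.01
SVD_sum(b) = [[-2.84, 1.7, 0.24], [-1.83, 1.10, 0.16], [-3.26, 1.95, 0.28]] + [[0.03, 0.05, 0.0], [0.07, 0.12, 0.01], [-0.07, -0.11, -0.01]] + [[0.0,-0.00,0.00], [-0.0,0.00,-0.00], [-0.0,0.0,-0.00]]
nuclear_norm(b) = 5.70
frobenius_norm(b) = 5.49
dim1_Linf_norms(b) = [2.81, 1.76, 3.33]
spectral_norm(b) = 5.49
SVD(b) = [[-0.60,-0.29,-0.74], [-0.39,-0.70,0.59], [-0.69,0.65,0.31]] @ diag([5.489886268164453, 0.20300352304133246, 0.006191304562271194]) @ [[0.86,-0.51,-0.07], [-0.52,-0.86,-0.05], [-0.04,0.08,-1.00]]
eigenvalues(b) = [-1.48, 0.18, -0.03]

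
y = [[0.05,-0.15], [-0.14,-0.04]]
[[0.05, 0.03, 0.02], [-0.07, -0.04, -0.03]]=y @ [[0.56,0.32,0.23], [-0.16,-0.1,-0.05]]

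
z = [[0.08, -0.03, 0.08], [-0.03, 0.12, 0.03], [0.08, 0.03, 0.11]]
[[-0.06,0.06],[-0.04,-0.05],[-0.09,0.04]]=z@[[-0.37, 0.25], [-0.28, -0.46], [-0.49, 0.3]]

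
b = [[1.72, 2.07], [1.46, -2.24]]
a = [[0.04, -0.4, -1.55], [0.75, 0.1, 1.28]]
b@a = [[1.62, -0.48, -0.02], [-1.62, -0.81, -5.13]]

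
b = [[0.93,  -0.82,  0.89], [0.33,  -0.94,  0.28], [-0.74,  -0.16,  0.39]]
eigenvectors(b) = [[0.71+0.00j, (0.71-0j), (0.28+0j)],[0.15+0.05j, 0.15-0.05j, (0.91+0j)],[-0.16+0.67j, (-0.16-0.67j), 0.31+0.00j]]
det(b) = -0.69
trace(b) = 0.38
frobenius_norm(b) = 2.03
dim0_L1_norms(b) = [2.0, 1.92, 1.56]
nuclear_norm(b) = 3.09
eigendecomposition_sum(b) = [[0.44+0.33j, (-0.28+0j), 0.44-0.30j], [0.07+0.10j, -0.06-0.02j, (0.11-0.04j)], [(-0.4+0.34j), 0.06-0.27j, (0.19+0.48j)]] + [[0.44-0.33j,-0.28-0.00j,0.44+0.30j], [0.07-0.10j,-0.06+0.02j,0.11+0.04j], [(-0.4-0.34j),(0.06+0.27j),0.19-0.48j]] + [[(0.06+0j), -0.25-0.00j, 0.02+0.00j], [(0.19+0j), (-0.82-0j), 0.06+0.00j], [(0.06+0j), -0.28-0.00j, 0.02+0.00j]]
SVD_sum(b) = [[0.85,-1.0,0.74], [0.54,-0.63,0.46], [-0.07,0.08,-0.06]] + [[0.05, 0.02, -0.03], [-0.17, -0.08, 0.09], [-0.68, -0.31, 0.37]] + [[0.03, 0.15, 0.18], [-0.04, -0.24, -0.27], [0.01, 0.07, 0.08]]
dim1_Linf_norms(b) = [0.93, 0.94, 0.74]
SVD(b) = [[-0.84, 0.07, 0.53], [-0.53, -0.24, -0.81], [0.07, -0.97, 0.24]] @ diag([1.7833603257880024, 0.8626087111790327, 0.4484776023430345]) @ [[-0.57, 0.66, -0.49], [0.82, 0.37, -0.44], [0.11, 0.65, 0.75]]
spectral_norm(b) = 1.78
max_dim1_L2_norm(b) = 1.53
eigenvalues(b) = [(0.56+0.78j), (0.56-0.78j), (-0.74+0j)]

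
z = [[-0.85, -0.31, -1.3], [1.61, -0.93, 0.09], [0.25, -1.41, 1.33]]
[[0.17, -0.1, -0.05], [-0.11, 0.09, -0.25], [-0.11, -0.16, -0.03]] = z @ [[-0.07,  0.12,  -0.11],[-0.01,  0.11,  0.09],[-0.08,  -0.03,  0.09]]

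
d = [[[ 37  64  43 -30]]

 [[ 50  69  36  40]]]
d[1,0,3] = 40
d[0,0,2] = 43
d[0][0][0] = 37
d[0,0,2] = 43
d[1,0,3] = 40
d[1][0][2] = 36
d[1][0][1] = 69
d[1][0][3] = 40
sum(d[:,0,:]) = 309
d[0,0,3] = -30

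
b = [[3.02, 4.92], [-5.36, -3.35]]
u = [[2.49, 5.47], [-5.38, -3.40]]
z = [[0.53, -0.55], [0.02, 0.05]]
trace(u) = -0.91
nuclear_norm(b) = 10.29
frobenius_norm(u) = 8.75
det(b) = 16.25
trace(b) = -0.33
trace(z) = 0.58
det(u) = 20.96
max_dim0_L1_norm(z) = 0.6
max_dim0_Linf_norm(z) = 0.55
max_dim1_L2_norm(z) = 0.76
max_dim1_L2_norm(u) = 6.36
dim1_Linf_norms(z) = [0.55, 0.05]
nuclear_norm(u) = 10.89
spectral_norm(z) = 0.76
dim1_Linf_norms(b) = [4.92, 5.36]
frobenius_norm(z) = 0.77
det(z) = 0.04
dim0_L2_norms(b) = [6.15, 5.95]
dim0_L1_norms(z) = [0.55, 0.6]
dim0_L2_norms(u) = [5.93, 6.44]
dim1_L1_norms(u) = [7.96, 8.78]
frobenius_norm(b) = 8.56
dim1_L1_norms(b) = [7.94, 8.71]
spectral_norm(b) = 8.34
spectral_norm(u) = 8.39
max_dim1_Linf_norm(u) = 5.47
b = u + z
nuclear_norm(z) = 0.81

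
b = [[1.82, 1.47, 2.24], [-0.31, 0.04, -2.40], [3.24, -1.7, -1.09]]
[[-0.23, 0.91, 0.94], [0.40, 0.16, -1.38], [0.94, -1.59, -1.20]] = b@[[0.18, -0.09, -0.19], [-0.09, 0.79, -0.04], [-0.19, -0.04, 0.60]]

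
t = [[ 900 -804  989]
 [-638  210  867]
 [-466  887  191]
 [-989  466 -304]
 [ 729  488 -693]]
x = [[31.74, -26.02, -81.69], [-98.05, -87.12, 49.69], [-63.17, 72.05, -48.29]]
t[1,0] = -638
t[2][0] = -466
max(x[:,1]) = 72.05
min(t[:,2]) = -693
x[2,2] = -48.29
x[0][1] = -26.02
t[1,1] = 210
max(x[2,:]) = 72.05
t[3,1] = 466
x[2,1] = 72.05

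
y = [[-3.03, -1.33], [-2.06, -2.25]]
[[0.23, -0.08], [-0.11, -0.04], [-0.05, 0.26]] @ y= [[-0.53,-0.13],[0.42,0.24],[-0.38,-0.52]]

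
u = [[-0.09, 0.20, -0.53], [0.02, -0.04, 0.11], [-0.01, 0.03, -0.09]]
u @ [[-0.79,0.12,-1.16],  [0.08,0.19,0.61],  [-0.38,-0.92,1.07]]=[[0.29, 0.51, -0.34], [-0.06, -0.11, 0.07], [0.04, 0.09, -0.07]]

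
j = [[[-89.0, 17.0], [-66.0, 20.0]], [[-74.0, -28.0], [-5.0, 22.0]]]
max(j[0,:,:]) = 20.0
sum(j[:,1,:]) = -29.0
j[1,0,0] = -74.0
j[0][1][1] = 20.0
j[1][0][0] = -74.0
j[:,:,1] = [[17.0, 20.0], [-28.0, 22.0]]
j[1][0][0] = -74.0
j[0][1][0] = -66.0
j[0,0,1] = 17.0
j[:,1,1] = [20.0, 22.0]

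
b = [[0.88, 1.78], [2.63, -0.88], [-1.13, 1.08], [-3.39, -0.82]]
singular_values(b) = [4.53, 2.4]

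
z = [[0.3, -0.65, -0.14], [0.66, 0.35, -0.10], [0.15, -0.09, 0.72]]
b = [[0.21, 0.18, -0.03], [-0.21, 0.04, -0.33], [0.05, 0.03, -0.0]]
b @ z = [[0.18, -0.07, -0.07], [-0.09, 0.18, -0.21], [0.03, -0.02, -0.01]]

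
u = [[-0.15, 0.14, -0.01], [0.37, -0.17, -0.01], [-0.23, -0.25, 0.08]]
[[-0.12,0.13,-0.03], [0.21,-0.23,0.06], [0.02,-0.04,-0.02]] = u@ [[0.40, -0.38, 0.24], [-0.38, 0.53, 0.1], [0.24, 0.1, 0.79]]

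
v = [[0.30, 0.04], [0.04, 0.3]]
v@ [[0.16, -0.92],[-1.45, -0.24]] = [[-0.01, -0.29], [-0.43, -0.11]]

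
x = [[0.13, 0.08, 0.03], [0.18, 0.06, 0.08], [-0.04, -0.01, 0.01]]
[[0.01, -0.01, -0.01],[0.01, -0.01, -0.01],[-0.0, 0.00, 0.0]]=x @ [[0.04, -0.0, -0.01], [0.03, -0.12, -0.08], [0.01, -0.02, -0.07]]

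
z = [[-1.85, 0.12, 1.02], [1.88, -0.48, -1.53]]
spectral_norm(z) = 3.23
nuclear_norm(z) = 3.59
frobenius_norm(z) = 3.25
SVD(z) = [[-0.65, 0.76], [0.76, 0.65]] @ diag([3.2330064875588067, 0.36148174421770146]) @ [[0.81, -0.14, -0.56], [-0.52, -0.61, -0.6]]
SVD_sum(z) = [[-1.71, 0.29, 1.18], [2.00, -0.34, -1.39]] + [[-0.14, -0.17, -0.16], [-0.12, -0.14, -0.14]]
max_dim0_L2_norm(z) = 2.64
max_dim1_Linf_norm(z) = 1.88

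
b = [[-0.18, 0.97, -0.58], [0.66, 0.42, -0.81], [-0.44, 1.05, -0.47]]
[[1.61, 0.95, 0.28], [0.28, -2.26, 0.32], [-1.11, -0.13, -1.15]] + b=[[1.43, 1.92, -0.30], [0.94, -1.84, -0.49], [-1.55, 0.92, -1.62]]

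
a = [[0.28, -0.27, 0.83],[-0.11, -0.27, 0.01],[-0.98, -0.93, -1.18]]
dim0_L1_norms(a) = [1.37, 1.47, 2.02]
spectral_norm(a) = 1.90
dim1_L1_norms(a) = [1.38, 0.39, 3.09]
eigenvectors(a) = [[(0.49+0.37j), (0.49-0.37j), (0.84+0j)], [-0.01+0.11j, (-0.01-0.11j), (-0.37+0j)], [-0.78+0.00j, (-0.78-0j), -0.41+0.00j]]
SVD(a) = [[-0.34, -0.90, 0.28], [0.09, -0.33, -0.94], [0.94, -0.29, 0.19]] @ diag([1.9003183856685317, 0.7292296793640665, 0.0037560384350487593]) @ [[-0.54, -0.42, -0.73], [0.1, 0.83, -0.55], [-0.84, 0.37, 0.40]]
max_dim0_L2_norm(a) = 1.44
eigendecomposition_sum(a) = [[0.14+0.45j, (-0.14+0.78j), 0.42+0.22j], [-0.06+0.06j, (-0.13+0.05j), 0.00+0.08j], [(-0.49-0.35j), (-0.46-0.9j), (-0.59+0.1j)]] + [[0.14-0.45j, -0.14-0.78j, (0.42-0.22j)], [-0.06-0.06j, -0.13-0.05j, -0.08j], [(-0.49+0.35j), (-0.46+0.9j), -0.59-0.10j]] + [[(-0-0j), (0.01-0j), (-0-0j)], [0.00+0.00j, (-0.01+0j), 0j], [0.00+0.00j, -0.01+0.00j, 0.00+0.00j]]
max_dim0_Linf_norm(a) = 1.18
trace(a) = -1.17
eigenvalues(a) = [(-0.58+0.6j), (-0.58-0.6j), (-0.01+0j)]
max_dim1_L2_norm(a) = 1.79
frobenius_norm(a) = 2.04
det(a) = -0.01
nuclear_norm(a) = 2.63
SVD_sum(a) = [[0.35, 0.27, 0.47], [-0.09, -0.07, -0.12], [-0.96, -0.75, -1.30]] + [[-0.06, -0.54, 0.36], [-0.02, -0.2, 0.13], [-0.02, -0.18, 0.12]] + [[-0.00, 0.00, 0.0], [0.00, -0.00, -0.0], [-0.00, 0.00, 0.00]]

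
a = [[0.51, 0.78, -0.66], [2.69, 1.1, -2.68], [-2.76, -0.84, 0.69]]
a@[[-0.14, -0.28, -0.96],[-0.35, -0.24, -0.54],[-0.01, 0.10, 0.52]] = [[-0.34, -0.40, -1.25], [-0.73, -1.29, -4.57], [0.67, 1.04, 3.46]]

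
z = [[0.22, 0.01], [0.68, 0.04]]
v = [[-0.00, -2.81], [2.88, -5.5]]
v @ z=[[-1.91, -0.11], [-3.11, -0.19]]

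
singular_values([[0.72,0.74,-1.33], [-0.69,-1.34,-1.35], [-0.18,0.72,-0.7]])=[2.06, 1.84, 0.57]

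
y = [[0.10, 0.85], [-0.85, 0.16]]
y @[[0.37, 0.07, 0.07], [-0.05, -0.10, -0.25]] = [[-0.01, -0.08, -0.21], [-0.32, -0.08, -0.10]]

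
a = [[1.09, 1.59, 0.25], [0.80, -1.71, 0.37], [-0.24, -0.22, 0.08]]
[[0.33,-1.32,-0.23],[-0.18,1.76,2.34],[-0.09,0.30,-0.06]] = a @ [[0.17, -0.12, 1.05],[0.13, -0.89, -0.87],[-0.24, 0.9, 0.03]]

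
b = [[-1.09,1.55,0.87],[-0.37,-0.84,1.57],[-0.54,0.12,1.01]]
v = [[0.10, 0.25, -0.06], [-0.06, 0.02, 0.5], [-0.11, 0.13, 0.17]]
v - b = [[1.19, -1.3, -0.93], [0.31, 0.86, -1.07], [0.43, 0.01, -0.84]]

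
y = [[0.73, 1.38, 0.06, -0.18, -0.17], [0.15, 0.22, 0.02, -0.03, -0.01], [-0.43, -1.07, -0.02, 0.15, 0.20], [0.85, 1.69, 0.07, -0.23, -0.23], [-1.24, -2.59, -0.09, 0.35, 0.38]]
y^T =[[0.73,  0.15,  -0.43,  0.85,  -1.24], [1.38,  0.22,  -1.07,  1.69,  -2.59], [0.06,  0.02,  -0.02,  0.07,  -0.09], [-0.18,  -0.03,  0.15,  -0.23,  0.35], [-0.17,  -0.01,  0.2,  -0.23,  0.38]]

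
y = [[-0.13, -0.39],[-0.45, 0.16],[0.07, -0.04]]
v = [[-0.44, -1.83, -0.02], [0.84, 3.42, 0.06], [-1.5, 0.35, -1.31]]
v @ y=[[0.88,  -0.12], [-1.64,  0.22], [-0.05,  0.69]]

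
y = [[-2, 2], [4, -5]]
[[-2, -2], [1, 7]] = y@[[4, -2], [3, -3]]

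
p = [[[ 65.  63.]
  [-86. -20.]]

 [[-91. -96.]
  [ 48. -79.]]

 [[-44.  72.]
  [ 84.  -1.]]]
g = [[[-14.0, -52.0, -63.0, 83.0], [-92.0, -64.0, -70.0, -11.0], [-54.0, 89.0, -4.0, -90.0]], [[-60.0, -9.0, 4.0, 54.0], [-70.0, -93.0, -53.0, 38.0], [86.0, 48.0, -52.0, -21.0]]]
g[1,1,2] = -53.0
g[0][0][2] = -63.0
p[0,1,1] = -20.0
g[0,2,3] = -90.0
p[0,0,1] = 63.0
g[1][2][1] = 48.0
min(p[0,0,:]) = 63.0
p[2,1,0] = 84.0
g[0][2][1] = 89.0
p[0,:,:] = [[65.0, 63.0], [-86.0, -20.0]]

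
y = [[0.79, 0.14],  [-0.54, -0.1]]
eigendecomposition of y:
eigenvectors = [[0.83, -0.17], [-0.56, 0.98]]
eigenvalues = [0.69, -0.0]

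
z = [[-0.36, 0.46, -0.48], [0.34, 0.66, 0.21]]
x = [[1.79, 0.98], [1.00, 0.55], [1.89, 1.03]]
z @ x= [[-1.09, -0.59], [1.67, 0.91]]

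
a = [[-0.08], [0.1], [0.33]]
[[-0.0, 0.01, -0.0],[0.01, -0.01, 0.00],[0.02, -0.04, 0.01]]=a @ [[0.06, -0.11, 0.04]]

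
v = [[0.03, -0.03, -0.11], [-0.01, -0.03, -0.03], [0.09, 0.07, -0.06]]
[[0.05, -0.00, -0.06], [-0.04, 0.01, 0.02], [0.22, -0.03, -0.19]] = v @ [[0.64,0.16,-2.17], [1.76,-0.49,0.04], [-0.73,0.21,-0.05]]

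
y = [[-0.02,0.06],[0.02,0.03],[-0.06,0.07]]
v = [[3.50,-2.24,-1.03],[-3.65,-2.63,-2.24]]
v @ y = [[-0.05, 0.07], [0.15, -0.45]]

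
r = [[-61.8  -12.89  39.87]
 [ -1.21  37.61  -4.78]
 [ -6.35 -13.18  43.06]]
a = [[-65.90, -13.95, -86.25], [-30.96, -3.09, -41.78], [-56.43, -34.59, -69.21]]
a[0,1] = -13.95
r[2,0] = -6.35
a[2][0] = -56.43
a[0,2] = -86.25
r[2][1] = -13.18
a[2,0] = -56.43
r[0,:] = [-61.8, -12.89, 39.87]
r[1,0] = -1.21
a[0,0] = -65.9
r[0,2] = 39.87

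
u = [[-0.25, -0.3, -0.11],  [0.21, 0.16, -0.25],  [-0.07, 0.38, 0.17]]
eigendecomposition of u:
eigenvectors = [[(-0.89+0j), (-0.3-0.19j), -0.30+0.19j], [0.24+0.00j, (-0.09+0.63j), -0.09-0.63j], [(-0.39+0j), 0.68+0.00j, (0.68-0j)]]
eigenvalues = [(-0.22+0j), (0.15+0.37j), (0.15-0.37j)]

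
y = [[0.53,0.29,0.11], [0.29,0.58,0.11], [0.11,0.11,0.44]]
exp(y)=[[1.78, 0.52, 0.21],[0.52, 1.87, 0.21],[0.21, 0.21, 1.57]]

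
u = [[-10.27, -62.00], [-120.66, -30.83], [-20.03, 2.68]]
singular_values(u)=[128.96, 56.89]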